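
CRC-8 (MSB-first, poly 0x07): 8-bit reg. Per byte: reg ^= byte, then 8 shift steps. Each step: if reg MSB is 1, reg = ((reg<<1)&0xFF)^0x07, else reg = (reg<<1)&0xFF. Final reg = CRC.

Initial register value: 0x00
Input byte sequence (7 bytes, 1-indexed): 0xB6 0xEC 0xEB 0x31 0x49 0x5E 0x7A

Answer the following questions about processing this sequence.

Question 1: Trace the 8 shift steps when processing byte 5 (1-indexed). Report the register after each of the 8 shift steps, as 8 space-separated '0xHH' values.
After byte 1 (0xB6): reg=0x0B
After byte 2 (0xEC): reg=0xBB
After byte 3 (0xEB): reg=0xB7
After byte 4 (0x31): reg=0x9B
Register before byte 5: 0x9B
After XOR with byte 0x49: 0xD2

Answer: 0xA3 0x41 0x82 0x03 0x06 0x0C 0x18 0x30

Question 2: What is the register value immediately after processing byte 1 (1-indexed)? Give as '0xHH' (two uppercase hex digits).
Answer: 0x0B

Derivation:
After byte 1 (0xB6): reg=0x0B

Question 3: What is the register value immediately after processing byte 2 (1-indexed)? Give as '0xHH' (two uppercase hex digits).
After byte 1 (0xB6): reg=0x0B
After byte 2 (0xEC): reg=0xBB

Answer: 0xBB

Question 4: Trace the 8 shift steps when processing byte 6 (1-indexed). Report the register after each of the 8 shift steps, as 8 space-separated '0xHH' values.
After byte 1 (0xB6): reg=0x0B
After byte 2 (0xEC): reg=0xBB
After byte 3 (0xEB): reg=0xB7
After byte 4 (0x31): reg=0x9B
After byte 5 (0x49): reg=0x30
Register before byte 6: 0x30
After XOR with byte 0x5E: 0x6E

Answer: 0xDC 0xBF 0x79 0xF2 0xE3 0xC1 0x85 0x0D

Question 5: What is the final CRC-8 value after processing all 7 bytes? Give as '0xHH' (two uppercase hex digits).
Answer: 0x42

Derivation:
After byte 1 (0xB6): reg=0x0B
After byte 2 (0xEC): reg=0xBB
After byte 3 (0xEB): reg=0xB7
After byte 4 (0x31): reg=0x9B
After byte 5 (0x49): reg=0x30
After byte 6 (0x5E): reg=0x0D
After byte 7 (0x7A): reg=0x42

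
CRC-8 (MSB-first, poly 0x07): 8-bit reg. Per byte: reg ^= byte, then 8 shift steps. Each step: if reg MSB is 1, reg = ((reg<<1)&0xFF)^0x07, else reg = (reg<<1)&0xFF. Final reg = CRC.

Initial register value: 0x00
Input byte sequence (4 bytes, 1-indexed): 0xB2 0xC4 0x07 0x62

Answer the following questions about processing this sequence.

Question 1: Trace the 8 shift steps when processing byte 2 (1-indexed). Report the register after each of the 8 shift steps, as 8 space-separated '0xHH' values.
Answer: 0xA1 0x45 0x8A 0x13 0x26 0x4C 0x98 0x37

Derivation:
After byte 1 (0xB2): reg=0x17
Register before byte 2: 0x17
After XOR with byte 0xC4: 0xD3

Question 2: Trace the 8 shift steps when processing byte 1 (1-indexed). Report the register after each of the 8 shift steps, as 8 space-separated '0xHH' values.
Answer: 0x63 0xC6 0x8B 0x11 0x22 0x44 0x88 0x17

Derivation:
Register before byte 1: 0x00
After XOR with byte 0xB2: 0xB2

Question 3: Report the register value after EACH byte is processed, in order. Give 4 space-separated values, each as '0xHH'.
0x17 0x37 0x90 0xD0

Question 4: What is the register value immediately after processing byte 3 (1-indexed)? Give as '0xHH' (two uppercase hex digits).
Answer: 0x90

Derivation:
After byte 1 (0xB2): reg=0x17
After byte 2 (0xC4): reg=0x37
After byte 3 (0x07): reg=0x90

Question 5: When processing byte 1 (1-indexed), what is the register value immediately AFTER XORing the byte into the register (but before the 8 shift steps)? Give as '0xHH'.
Answer: 0xB2

Derivation:
Register before byte 1: 0x00
Byte 1: 0xB2
0x00 XOR 0xB2 = 0xB2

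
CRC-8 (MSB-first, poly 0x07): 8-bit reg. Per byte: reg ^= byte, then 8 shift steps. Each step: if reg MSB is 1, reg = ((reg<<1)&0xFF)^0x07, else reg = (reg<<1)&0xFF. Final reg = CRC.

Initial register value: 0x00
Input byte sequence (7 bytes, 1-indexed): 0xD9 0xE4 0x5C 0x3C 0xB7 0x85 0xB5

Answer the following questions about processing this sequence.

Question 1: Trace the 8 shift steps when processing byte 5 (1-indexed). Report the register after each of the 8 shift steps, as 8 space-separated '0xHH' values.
After byte 1 (0xD9): reg=0x01
After byte 2 (0xE4): reg=0xB5
After byte 3 (0x5C): reg=0x91
After byte 4 (0x3C): reg=0x4A
Register before byte 5: 0x4A
After XOR with byte 0xB7: 0xFD

Answer: 0xFD 0xFD 0xFD 0xFD 0xFD 0xFD 0xFD 0xFD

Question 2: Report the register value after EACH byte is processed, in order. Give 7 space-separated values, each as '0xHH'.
0x01 0xB5 0x91 0x4A 0xFD 0x6F 0x08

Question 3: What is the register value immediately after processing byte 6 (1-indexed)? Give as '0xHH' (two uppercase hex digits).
Answer: 0x6F

Derivation:
After byte 1 (0xD9): reg=0x01
After byte 2 (0xE4): reg=0xB5
After byte 3 (0x5C): reg=0x91
After byte 4 (0x3C): reg=0x4A
After byte 5 (0xB7): reg=0xFD
After byte 6 (0x85): reg=0x6F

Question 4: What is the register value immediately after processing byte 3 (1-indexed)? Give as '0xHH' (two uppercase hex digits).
After byte 1 (0xD9): reg=0x01
After byte 2 (0xE4): reg=0xB5
After byte 3 (0x5C): reg=0x91

Answer: 0x91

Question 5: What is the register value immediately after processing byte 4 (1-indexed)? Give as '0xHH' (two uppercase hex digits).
After byte 1 (0xD9): reg=0x01
After byte 2 (0xE4): reg=0xB5
After byte 3 (0x5C): reg=0x91
After byte 4 (0x3C): reg=0x4A

Answer: 0x4A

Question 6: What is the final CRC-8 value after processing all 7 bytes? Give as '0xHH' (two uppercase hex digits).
After byte 1 (0xD9): reg=0x01
After byte 2 (0xE4): reg=0xB5
After byte 3 (0x5C): reg=0x91
After byte 4 (0x3C): reg=0x4A
After byte 5 (0xB7): reg=0xFD
After byte 6 (0x85): reg=0x6F
After byte 7 (0xB5): reg=0x08

Answer: 0x08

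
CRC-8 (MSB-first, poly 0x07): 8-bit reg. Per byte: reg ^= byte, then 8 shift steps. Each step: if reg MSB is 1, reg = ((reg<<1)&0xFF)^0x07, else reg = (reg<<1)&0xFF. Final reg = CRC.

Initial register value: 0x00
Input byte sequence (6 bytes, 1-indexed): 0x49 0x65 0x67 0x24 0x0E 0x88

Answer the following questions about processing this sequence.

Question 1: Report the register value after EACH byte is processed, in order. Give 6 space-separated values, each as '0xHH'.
0xF8 0xDA 0x3A 0x5A 0xAB 0xE9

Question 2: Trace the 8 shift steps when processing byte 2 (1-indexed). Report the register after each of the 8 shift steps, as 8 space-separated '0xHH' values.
After byte 1 (0x49): reg=0xF8
Register before byte 2: 0xF8
After XOR with byte 0x65: 0x9D

Answer: 0x3D 0x7A 0xF4 0xEF 0xD9 0xB5 0x6D 0xDA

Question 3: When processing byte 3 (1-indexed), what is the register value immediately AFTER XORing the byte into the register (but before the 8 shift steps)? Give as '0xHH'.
Answer: 0xBD

Derivation:
Register before byte 3: 0xDA
Byte 3: 0x67
0xDA XOR 0x67 = 0xBD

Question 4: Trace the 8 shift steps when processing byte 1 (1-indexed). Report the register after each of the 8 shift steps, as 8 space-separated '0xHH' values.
Register before byte 1: 0x00
After XOR with byte 0x49: 0x49

Answer: 0x92 0x23 0x46 0x8C 0x1F 0x3E 0x7C 0xF8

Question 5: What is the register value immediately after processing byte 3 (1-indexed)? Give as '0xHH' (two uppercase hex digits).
After byte 1 (0x49): reg=0xF8
After byte 2 (0x65): reg=0xDA
After byte 3 (0x67): reg=0x3A

Answer: 0x3A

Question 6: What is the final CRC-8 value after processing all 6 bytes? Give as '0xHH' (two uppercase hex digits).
After byte 1 (0x49): reg=0xF8
After byte 2 (0x65): reg=0xDA
After byte 3 (0x67): reg=0x3A
After byte 4 (0x24): reg=0x5A
After byte 5 (0x0E): reg=0xAB
After byte 6 (0x88): reg=0xE9

Answer: 0xE9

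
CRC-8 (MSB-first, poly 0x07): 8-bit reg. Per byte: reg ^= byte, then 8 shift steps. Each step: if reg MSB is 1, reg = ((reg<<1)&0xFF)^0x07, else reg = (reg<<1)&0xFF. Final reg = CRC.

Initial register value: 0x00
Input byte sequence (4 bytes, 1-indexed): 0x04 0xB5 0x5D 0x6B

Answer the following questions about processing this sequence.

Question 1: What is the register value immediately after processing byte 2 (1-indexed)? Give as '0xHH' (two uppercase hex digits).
After byte 1 (0x04): reg=0x1C
After byte 2 (0xB5): reg=0x56

Answer: 0x56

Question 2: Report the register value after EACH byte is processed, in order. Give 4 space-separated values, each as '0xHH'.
0x1C 0x56 0x31 0x81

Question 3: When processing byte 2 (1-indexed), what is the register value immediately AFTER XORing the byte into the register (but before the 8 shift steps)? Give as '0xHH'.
Register before byte 2: 0x1C
Byte 2: 0xB5
0x1C XOR 0xB5 = 0xA9

Answer: 0xA9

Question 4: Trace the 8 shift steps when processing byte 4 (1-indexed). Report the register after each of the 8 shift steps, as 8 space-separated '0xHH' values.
Answer: 0xB4 0x6F 0xDE 0xBB 0x71 0xE2 0xC3 0x81

Derivation:
After byte 1 (0x04): reg=0x1C
After byte 2 (0xB5): reg=0x56
After byte 3 (0x5D): reg=0x31
Register before byte 4: 0x31
After XOR with byte 0x6B: 0x5A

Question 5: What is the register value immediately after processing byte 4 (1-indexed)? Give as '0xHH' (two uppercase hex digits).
Answer: 0x81

Derivation:
After byte 1 (0x04): reg=0x1C
After byte 2 (0xB5): reg=0x56
After byte 3 (0x5D): reg=0x31
After byte 4 (0x6B): reg=0x81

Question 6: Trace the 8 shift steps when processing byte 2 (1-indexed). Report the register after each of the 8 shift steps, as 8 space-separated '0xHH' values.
Answer: 0x55 0xAA 0x53 0xA6 0x4B 0x96 0x2B 0x56

Derivation:
After byte 1 (0x04): reg=0x1C
Register before byte 2: 0x1C
After XOR with byte 0xB5: 0xA9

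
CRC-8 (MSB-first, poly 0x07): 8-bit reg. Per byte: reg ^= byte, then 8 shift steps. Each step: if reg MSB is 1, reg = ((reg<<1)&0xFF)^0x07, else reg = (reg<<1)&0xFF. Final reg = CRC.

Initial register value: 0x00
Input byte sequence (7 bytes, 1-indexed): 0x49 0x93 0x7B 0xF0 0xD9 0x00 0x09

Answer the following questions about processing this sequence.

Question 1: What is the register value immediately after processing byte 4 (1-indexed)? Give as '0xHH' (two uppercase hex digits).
After byte 1 (0x49): reg=0xF8
After byte 2 (0x93): reg=0x16
After byte 3 (0x7B): reg=0x04
After byte 4 (0xF0): reg=0xC2

Answer: 0xC2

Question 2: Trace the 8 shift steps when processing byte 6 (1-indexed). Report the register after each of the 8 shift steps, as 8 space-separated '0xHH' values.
After byte 1 (0x49): reg=0xF8
After byte 2 (0x93): reg=0x16
After byte 3 (0x7B): reg=0x04
After byte 4 (0xF0): reg=0xC2
After byte 5 (0xD9): reg=0x41
Register before byte 6: 0x41
After XOR with byte 0x00: 0x41

Answer: 0x82 0x03 0x06 0x0C 0x18 0x30 0x60 0xC0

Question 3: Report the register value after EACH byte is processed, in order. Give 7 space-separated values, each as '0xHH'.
0xF8 0x16 0x04 0xC2 0x41 0xC0 0x71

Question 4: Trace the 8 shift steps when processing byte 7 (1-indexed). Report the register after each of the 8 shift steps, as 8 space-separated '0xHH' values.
After byte 1 (0x49): reg=0xF8
After byte 2 (0x93): reg=0x16
After byte 3 (0x7B): reg=0x04
After byte 4 (0xF0): reg=0xC2
After byte 5 (0xD9): reg=0x41
After byte 6 (0x00): reg=0xC0
Register before byte 7: 0xC0
After XOR with byte 0x09: 0xC9

Answer: 0x95 0x2D 0x5A 0xB4 0x6F 0xDE 0xBB 0x71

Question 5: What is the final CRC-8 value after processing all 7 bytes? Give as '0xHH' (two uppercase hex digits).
After byte 1 (0x49): reg=0xF8
After byte 2 (0x93): reg=0x16
After byte 3 (0x7B): reg=0x04
After byte 4 (0xF0): reg=0xC2
After byte 5 (0xD9): reg=0x41
After byte 6 (0x00): reg=0xC0
After byte 7 (0x09): reg=0x71

Answer: 0x71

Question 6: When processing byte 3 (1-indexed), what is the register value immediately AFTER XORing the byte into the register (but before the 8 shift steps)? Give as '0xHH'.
Answer: 0x6D

Derivation:
Register before byte 3: 0x16
Byte 3: 0x7B
0x16 XOR 0x7B = 0x6D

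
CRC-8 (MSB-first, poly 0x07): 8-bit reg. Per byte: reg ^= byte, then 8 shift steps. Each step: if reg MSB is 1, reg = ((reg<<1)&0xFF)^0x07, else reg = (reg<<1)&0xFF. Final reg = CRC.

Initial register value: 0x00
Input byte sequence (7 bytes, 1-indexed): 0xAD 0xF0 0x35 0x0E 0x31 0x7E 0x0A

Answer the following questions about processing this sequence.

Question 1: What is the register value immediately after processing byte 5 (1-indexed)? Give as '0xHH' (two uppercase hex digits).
After byte 1 (0xAD): reg=0x4A
After byte 2 (0xF0): reg=0x2F
After byte 3 (0x35): reg=0x46
After byte 4 (0x0E): reg=0xFF
After byte 5 (0x31): reg=0x64

Answer: 0x64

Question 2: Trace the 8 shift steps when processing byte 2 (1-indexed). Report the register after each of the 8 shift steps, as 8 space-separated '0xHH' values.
Answer: 0x73 0xE6 0xCB 0x91 0x25 0x4A 0x94 0x2F

Derivation:
After byte 1 (0xAD): reg=0x4A
Register before byte 2: 0x4A
After XOR with byte 0xF0: 0xBA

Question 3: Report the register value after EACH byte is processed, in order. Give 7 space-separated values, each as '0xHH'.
0x4A 0x2F 0x46 0xFF 0x64 0x46 0xE3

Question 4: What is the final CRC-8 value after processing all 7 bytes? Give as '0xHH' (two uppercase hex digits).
After byte 1 (0xAD): reg=0x4A
After byte 2 (0xF0): reg=0x2F
After byte 3 (0x35): reg=0x46
After byte 4 (0x0E): reg=0xFF
After byte 5 (0x31): reg=0x64
After byte 6 (0x7E): reg=0x46
After byte 7 (0x0A): reg=0xE3

Answer: 0xE3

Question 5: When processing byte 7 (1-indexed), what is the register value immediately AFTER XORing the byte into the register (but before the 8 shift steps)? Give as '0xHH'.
Answer: 0x4C

Derivation:
Register before byte 7: 0x46
Byte 7: 0x0A
0x46 XOR 0x0A = 0x4C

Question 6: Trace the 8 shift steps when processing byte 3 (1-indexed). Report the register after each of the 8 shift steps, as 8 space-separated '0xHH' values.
After byte 1 (0xAD): reg=0x4A
After byte 2 (0xF0): reg=0x2F
Register before byte 3: 0x2F
After XOR with byte 0x35: 0x1A

Answer: 0x34 0x68 0xD0 0xA7 0x49 0x92 0x23 0x46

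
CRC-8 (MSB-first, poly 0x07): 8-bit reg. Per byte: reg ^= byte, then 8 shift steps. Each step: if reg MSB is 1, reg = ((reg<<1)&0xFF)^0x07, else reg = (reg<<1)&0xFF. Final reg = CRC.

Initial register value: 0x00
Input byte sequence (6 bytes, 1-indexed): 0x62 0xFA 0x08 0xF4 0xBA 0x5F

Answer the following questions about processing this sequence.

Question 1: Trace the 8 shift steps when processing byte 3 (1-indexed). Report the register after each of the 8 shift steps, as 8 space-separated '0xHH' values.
Answer: 0x7E 0xFC 0xFF 0xF9 0xF5 0xED 0xDD 0xBD

Derivation:
After byte 1 (0x62): reg=0x29
After byte 2 (0xFA): reg=0x37
Register before byte 3: 0x37
After XOR with byte 0x08: 0x3F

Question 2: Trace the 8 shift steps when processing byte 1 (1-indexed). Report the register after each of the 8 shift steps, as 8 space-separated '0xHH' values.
Answer: 0xC4 0x8F 0x19 0x32 0x64 0xC8 0x97 0x29

Derivation:
Register before byte 1: 0x00
After XOR with byte 0x62: 0x62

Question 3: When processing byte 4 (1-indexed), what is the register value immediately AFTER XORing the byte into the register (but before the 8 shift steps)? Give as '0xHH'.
Register before byte 4: 0xBD
Byte 4: 0xF4
0xBD XOR 0xF4 = 0x49

Answer: 0x49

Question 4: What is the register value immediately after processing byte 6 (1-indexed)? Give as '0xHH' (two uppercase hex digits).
Answer: 0xEB

Derivation:
After byte 1 (0x62): reg=0x29
After byte 2 (0xFA): reg=0x37
After byte 3 (0x08): reg=0xBD
After byte 4 (0xF4): reg=0xF8
After byte 5 (0xBA): reg=0xC9
After byte 6 (0x5F): reg=0xEB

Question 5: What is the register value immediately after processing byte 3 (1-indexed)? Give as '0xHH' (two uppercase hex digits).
Answer: 0xBD

Derivation:
After byte 1 (0x62): reg=0x29
After byte 2 (0xFA): reg=0x37
After byte 3 (0x08): reg=0xBD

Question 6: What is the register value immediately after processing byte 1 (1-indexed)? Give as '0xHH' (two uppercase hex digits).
Answer: 0x29

Derivation:
After byte 1 (0x62): reg=0x29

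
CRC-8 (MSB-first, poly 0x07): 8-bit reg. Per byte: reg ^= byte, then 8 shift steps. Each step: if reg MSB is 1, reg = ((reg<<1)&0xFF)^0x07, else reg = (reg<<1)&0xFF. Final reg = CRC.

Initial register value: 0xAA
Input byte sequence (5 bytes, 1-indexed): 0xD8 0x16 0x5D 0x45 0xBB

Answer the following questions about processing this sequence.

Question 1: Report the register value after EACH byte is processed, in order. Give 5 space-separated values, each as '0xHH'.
0x59 0xEA 0x0C 0xF8 0xCE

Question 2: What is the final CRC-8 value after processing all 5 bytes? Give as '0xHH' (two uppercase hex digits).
Answer: 0xCE

Derivation:
After byte 1 (0xD8): reg=0x59
After byte 2 (0x16): reg=0xEA
After byte 3 (0x5D): reg=0x0C
After byte 4 (0x45): reg=0xF8
After byte 5 (0xBB): reg=0xCE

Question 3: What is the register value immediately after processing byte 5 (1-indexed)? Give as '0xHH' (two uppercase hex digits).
Answer: 0xCE

Derivation:
After byte 1 (0xD8): reg=0x59
After byte 2 (0x16): reg=0xEA
After byte 3 (0x5D): reg=0x0C
After byte 4 (0x45): reg=0xF8
After byte 5 (0xBB): reg=0xCE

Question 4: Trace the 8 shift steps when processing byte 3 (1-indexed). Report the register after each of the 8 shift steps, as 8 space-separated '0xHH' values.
After byte 1 (0xD8): reg=0x59
After byte 2 (0x16): reg=0xEA
Register before byte 3: 0xEA
After XOR with byte 0x5D: 0xB7

Answer: 0x69 0xD2 0xA3 0x41 0x82 0x03 0x06 0x0C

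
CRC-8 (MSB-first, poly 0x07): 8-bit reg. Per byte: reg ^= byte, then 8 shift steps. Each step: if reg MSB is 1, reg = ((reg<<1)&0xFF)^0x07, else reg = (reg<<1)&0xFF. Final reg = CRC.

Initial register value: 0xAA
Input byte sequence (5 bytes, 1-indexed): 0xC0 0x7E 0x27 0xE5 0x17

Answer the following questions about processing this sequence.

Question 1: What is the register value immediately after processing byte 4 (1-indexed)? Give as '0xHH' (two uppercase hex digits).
After byte 1 (0xC0): reg=0x11
After byte 2 (0x7E): reg=0x0A
After byte 3 (0x27): reg=0xC3
After byte 4 (0xE5): reg=0xF2

Answer: 0xF2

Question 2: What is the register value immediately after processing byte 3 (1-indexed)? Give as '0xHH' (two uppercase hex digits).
After byte 1 (0xC0): reg=0x11
After byte 2 (0x7E): reg=0x0A
After byte 3 (0x27): reg=0xC3

Answer: 0xC3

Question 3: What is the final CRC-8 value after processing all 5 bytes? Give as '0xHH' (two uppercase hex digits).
After byte 1 (0xC0): reg=0x11
After byte 2 (0x7E): reg=0x0A
After byte 3 (0x27): reg=0xC3
After byte 4 (0xE5): reg=0xF2
After byte 5 (0x17): reg=0xB5

Answer: 0xB5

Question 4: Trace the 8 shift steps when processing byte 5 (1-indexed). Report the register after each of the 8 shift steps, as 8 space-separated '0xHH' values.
Answer: 0xCD 0x9D 0x3D 0x7A 0xF4 0xEF 0xD9 0xB5

Derivation:
After byte 1 (0xC0): reg=0x11
After byte 2 (0x7E): reg=0x0A
After byte 3 (0x27): reg=0xC3
After byte 4 (0xE5): reg=0xF2
Register before byte 5: 0xF2
After XOR with byte 0x17: 0xE5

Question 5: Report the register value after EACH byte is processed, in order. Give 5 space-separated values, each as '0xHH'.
0x11 0x0A 0xC3 0xF2 0xB5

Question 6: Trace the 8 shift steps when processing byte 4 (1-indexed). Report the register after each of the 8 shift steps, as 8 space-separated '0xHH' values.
After byte 1 (0xC0): reg=0x11
After byte 2 (0x7E): reg=0x0A
After byte 3 (0x27): reg=0xC3
Register before byte 4: 0xC3
After XOR with byte 0xE5: 0x26

Answer: 0x4C 0x98 0x37 0x6E 0xDC 0xBF 0x79 0xF2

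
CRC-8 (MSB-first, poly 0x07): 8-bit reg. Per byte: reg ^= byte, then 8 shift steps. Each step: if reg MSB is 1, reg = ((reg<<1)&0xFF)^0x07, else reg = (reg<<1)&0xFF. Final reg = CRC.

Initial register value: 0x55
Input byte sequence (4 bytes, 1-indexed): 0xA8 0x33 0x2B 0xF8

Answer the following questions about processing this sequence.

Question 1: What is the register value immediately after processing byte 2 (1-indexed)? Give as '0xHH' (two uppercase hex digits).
After byte 1 (0xA8): reg=0xFD
After byte 2 (0x33): reg=0x64

Answer: 0x64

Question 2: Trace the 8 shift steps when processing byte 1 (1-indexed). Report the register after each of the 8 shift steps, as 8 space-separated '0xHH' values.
Answer: 0xFD 0xFD 0xFD 0xFD 0xFD 0xFD 0xFD 0xFD

Derivation:
Register before byte 1: 0x55
After XOR with byte 0xA8: 0xFD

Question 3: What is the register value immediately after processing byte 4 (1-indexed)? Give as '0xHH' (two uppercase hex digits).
Answer: 0x7E

Derivation:
After byte 1 (0xA8): reg=0xFD
After byte 2 (0x33): reg=0x64
After byte 3 (0x2B): reg=0xEA
After byte 4 (0xF8): reg=0x7E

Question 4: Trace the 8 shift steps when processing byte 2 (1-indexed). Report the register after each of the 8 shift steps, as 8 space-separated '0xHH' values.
Answer: 0x9B 0x31 0x62 0xC4 0x8F 0x19 0x32 0x64

Derivation:
After byte 1 (0xA8): reg=0xFD
Register before byte 2: 0xFD
After XOR with byte 0x33: 0xCE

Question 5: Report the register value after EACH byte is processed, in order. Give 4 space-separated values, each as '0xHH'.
0xFD 0x64 0xEA 0x7E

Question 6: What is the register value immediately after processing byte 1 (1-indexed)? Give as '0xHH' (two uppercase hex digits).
After byte 1 (0xA8): reg=0xFD

Answer: 0xFD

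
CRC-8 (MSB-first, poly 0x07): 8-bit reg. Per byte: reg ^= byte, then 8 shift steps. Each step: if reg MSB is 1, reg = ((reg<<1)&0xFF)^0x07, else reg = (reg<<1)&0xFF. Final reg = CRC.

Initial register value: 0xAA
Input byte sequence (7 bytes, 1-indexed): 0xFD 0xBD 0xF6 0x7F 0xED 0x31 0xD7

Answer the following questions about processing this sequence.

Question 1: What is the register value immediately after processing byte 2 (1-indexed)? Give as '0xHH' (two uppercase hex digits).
After byte 1 (0xFD): reg=0xA2
After byte 2 (0xBD): reg=0x5D

Answer: 0x5D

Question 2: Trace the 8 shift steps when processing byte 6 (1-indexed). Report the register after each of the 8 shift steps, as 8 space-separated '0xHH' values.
After byte 1 (0xFD): reg=0xA2
After byte 2 (0xBD): reg=0x5D
After byte 3 (0xF6): reg=0x58
After byte 4 (0x7F): reg=0xF5
After byte 5 (0xED): reg=0x48
Register before byte 6: 0x48
After XOR with byte 0x31: 0x79

Answer: 0xF2 0xE3 0xC1 0x85 0x0D 0x1A 0x34 0x68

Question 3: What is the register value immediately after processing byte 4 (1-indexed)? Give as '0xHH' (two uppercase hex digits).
After byte 1 (0xFD): reg=0xA2
After byte 2 (0xBD): reg=0x5D
After byte 3 (0xF6): reg=0x58
After byte 4 (0x7F): reg=0xF5

Answer: 0xF5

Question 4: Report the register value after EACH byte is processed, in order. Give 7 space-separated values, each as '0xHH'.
0xA2 0x5D 0x58 0xF5 0x48 0x68 0x34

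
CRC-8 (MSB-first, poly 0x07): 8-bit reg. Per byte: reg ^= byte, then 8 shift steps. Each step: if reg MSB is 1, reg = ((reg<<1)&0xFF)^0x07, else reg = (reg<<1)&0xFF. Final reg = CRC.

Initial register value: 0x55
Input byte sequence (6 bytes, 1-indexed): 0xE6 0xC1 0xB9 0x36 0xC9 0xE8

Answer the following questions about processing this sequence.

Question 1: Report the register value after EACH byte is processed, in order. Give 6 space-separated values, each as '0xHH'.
0x10 0x39 0x89 0x34 0xFD 0x6B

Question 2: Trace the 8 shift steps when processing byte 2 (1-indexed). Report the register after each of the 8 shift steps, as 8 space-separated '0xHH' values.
Answer: 0xA5 0x4D 0x9A 0x33 0x66 0xCC 0x9F 0x39

Derivation:
After byte 1 (0xE6): reg=0x10
Register before byte 2: 0x10
After XOR with byte 0xC1: 0xD1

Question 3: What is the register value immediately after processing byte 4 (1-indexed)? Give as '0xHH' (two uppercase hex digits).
After byte 1 (0xE6): reg=0x10
After byte 2 (0xC1): reg=0x39
After byte 3 (0xB9): reg=0x89
After byte 4 (0x36): reg=0x34

Answer: 0x34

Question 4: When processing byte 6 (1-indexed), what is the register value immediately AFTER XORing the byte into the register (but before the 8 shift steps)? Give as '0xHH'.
Register before byte 6: 0xFD
Byte 6: 0xE8
0xFD XOR 0xE8 = 0x15

Answer: 0x15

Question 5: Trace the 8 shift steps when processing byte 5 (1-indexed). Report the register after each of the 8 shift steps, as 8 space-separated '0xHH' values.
After byte 1 (0xE6): reg=0x10
After byte 2 (0xC1): reg=0x39
After byte 3 (0xB9): reg=0x89
After byte 4 (0x36): reg=0x34
Register before byte 5: 0x34
After XOR with byte 0xC9: 0xFD

Answer: 0xFD 0xFD 0xFD 0xFD 0xFD 0xFD 0xFD 0xFD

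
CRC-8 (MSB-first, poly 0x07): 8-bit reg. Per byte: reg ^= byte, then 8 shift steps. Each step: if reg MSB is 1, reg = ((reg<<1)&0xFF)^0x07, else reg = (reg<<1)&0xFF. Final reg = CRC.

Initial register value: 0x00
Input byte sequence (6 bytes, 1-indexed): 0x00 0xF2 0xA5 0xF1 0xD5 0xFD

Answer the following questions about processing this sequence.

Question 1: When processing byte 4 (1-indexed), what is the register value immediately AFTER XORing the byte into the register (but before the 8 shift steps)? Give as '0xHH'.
Answer: 0xBD

Derivation:
Register before byte 4: 0x4C
Byte 4: 0xF1
0x4C XOR 0xF1 = 0xBD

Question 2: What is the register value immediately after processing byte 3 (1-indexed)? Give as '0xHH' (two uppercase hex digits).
After byte 1 (0x00): reg=0x00
After byte 2 (0xF2): reg=0xD0
After byte 3 (0xA5): reg=0x4C

Answer: 0x4C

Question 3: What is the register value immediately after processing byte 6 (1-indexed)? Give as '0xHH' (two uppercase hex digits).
Answer: 0x7D

Derivation:
After byte 1 (0x00): reg=0x00
After byte 2 (0xF2): reg=0xD0
After byte 3 (0xA5): reg=0x4C
After byte 4 (0xF1): reg=0x3A
After byte 5 (0xD5): reg=0x83
After byte 6 (0xFD): reg=0x7D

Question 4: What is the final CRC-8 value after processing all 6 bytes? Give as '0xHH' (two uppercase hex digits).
Answer: 0x7D

Derivation:
After byte 1 (0x00): reg=0x00
After byte 2 (0xF2): reg=0xD0
After byte 3 (0xA5): reg=0x4C
After byte 4 (0xF1): reg=0x3A
After byte 5 (0xD5): reg=0x83
After byte 6 (0xFD): reg=0x7D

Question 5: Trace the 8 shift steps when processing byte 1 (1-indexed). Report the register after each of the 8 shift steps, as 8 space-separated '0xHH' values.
Register before byte 1: 0x00
After XOR with byte 0x00: 0x00

Answer: 0x00 0x00 0x00 0x00 0x00 0x00 0x00 0x00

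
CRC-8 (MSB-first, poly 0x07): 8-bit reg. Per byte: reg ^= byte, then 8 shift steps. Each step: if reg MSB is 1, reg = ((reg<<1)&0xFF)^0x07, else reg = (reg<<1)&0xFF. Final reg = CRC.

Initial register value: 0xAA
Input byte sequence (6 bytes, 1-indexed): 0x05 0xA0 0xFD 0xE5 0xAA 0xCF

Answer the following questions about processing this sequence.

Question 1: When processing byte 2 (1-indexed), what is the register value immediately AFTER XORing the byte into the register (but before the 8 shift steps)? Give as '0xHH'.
Answer: 0xE4

Derivation:
Register before byte 2: 0x44
Byte 2: 0xA0
0x44 XOR 0xA0 = 0xE4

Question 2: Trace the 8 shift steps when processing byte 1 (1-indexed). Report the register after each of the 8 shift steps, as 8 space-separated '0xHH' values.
Register before byte 1: 0xAA
After XOR with byte 0x05: 0xAF

Answer: 0x59 0xB2 0x63 0xC6 0x8B 0x11 0x22 0x44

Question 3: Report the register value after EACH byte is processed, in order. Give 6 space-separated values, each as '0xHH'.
0x44 0xB2 0xEA 0x2D 0x9C 0xBE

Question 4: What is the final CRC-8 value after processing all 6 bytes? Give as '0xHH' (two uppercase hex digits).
Answer: 0xBE

Derivation:
After byte 1 (0x05): reg=0x44
After byte 2 (0xA0): reg=0xB2
After byte 3 (0xFD): reg=0xEA
After byte 4 (0xE5): reg=0x2D
After byte 5 (0xAA): reg=0x9C
After byte 6 (0xCF): reg=0xBE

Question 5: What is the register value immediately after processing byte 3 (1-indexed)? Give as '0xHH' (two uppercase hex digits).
After byte 1 (0x05): reg=0x44
After byte 2 (0xA0): reg=0xB2
After byte 3 (0xFD): reg=0xEA

Answer: 0xEA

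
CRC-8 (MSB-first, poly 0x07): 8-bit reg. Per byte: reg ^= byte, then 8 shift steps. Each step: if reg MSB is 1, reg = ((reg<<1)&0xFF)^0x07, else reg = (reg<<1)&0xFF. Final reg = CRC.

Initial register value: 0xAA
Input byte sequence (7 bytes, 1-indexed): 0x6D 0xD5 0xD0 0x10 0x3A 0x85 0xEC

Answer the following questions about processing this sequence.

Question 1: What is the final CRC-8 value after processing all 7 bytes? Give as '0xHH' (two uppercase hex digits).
After byte 1 (0x6D): reg=0x5B
After byte 2 (0xD5): reg=0xA3
After byte 3 (0xD0): reg=0x5E
After byte 4 (0x10): reg=0xED
After byte 5 (0x3A): reg=0x2B
After byte 6 (0x85): reg=0x43
After byte 7 (0xEC): reg=0x44

Answer: 0x44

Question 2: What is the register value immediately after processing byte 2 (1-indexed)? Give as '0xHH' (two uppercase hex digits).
After byte 1 (0x6D): reg=0x5B
After byte 2 (0xD5): reg=0xA3

Answer: 0xA3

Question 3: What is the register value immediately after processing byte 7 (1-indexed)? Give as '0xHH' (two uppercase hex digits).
After byte 1 (0x6D): reg=0x5B
After byte 2 (0xD5): reg=0xA3
After byte 3 (0xD0): reg=0x5E
After byte 4 (0x10): reg=0xED
After byte 5 (0x3A): reg=0x2B
After byte 6 (0x85): reg=0x43
After byte 7 (0xEC): reg=0x44

Answer: 0x44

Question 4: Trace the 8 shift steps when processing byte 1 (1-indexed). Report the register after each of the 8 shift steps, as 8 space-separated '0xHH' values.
Answer: 0x89 0x15 0x2A 0x54 0xA8 0x57 0xAE 0x5B

Derivation:
Register before byte 1: 0xAA
After XOR with byte 0x6D: 0xC7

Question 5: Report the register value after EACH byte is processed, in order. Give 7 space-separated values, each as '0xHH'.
0x5B 0xA3 0x5E 0xED 0x2B 0x43 0x44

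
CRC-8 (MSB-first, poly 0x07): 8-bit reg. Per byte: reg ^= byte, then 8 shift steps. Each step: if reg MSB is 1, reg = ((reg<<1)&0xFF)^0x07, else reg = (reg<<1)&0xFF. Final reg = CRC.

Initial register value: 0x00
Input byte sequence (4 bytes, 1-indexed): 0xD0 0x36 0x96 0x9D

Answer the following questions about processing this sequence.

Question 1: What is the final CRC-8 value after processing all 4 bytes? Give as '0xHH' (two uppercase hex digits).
After byte 1 (0xD0): reg=0x3E
After byte 2 (0x36): reg=0x38
After byte 3 (0x96): reg=0x43
After byte 4 (0x9D): reg=0x14

Answer: 0x14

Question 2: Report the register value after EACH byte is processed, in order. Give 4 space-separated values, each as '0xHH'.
0x3E 0x38 0x43 0x14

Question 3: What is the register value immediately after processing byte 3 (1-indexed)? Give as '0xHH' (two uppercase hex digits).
Answer: 0x43

Derivation:
After byte 1 (0xD0): reg=0x3E
After byte 2 (0x36): reg=0x38
After byte 3 (0x96): reg=0x43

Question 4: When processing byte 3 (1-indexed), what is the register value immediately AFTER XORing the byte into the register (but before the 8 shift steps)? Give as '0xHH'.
Register before byte 3: 0x38
Byte 3: 0x96
0x38 XOR 0x96 = 0xAE

Answer: 0xAE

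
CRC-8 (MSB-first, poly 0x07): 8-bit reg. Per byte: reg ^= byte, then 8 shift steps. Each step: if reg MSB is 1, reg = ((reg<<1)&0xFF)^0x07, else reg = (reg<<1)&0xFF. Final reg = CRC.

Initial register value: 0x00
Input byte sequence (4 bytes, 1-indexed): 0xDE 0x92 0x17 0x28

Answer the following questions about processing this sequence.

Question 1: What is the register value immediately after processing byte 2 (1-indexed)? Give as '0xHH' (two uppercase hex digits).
After byte 1 (0xDE): reg=0x14
After byte 2 (0x92): reg=0x9B

Answer: 0x9B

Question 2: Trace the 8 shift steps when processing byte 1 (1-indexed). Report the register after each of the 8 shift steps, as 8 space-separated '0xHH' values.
Register before byte 1: 0x00
After XOR with byte 0xDE: 0xDE

Answer: 0xBB 0x71 0xE2 0xC3 0x81 0x05 0x0A 0x14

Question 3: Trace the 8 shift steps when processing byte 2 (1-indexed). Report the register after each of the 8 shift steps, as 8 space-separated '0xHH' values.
After byte 1 (0xDE): reg=0x14
Register before byte 2: 0x14
After XOR with byte 0x92: 0x86

Answer: 0x0B 0x16 0x2C 0x58 0xB0 0x67 0xCE 0x9B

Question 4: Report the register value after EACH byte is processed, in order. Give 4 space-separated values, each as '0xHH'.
0x14 0x9B 0xAD 0x92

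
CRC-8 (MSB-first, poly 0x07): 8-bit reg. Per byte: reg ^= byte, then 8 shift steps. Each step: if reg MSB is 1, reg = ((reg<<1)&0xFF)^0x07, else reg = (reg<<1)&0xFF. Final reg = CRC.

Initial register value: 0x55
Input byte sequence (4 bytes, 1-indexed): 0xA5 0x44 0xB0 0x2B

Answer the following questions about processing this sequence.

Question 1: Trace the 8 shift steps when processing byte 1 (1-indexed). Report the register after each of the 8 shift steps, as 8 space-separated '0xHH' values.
Answer: 0xE7 0xC9 0x95 0x2D 0x5A 0xB4 0x6F 0xDE

Derivation:
Register before byte 1: 0x55
After XOR with byte 0xA5: 0xF0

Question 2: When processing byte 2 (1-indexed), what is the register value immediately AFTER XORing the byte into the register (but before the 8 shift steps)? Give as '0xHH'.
Register before byte 2: 0xDE
Byte 2: 0x44
0xDE XOR 0x44 = 0x9A

Answer: 0x9A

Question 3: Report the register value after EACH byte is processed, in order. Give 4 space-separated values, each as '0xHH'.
0xDE 0xCF 0x7A 0xB0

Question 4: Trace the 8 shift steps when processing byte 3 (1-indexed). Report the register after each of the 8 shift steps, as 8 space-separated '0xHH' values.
Answer: 0xFE 0xFB 0xF1 0xE5 0xCD 0x9D 0x3D 0x7A

Derivation:
After byte 1 (0xA5): reg=0xDE
After byte 2 (0x44): reg=0xCF
Register before byte 3: 0xCF
After XOR with byte 0xB0: 0x7F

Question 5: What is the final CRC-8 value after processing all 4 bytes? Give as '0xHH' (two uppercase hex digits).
Answer: 0xB0

Derivation:
After byte 1 (0xA5): reg=0xDE
After byte 2 (0x44): reg=0xCF
After byte 3 (0xB0): reg=0x7A
After byte 4 (0x2B): reg=0xB0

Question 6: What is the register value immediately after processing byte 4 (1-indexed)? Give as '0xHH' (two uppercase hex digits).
Answer: 0xB0

Derivation:
After byte 1 (0xA5): reg=0xDE
After byte 2 (0x44): reg=0xCF
After byte 3 (0xB0): reg=0x7A
After byte 4 (0x2B): reg=0xB0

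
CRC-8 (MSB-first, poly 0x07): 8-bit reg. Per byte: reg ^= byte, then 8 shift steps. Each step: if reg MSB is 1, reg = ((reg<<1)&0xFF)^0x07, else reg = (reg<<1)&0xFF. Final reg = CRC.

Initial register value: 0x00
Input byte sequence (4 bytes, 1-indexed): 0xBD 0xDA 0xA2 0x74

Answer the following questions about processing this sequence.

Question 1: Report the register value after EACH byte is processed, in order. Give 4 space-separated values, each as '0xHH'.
0x3A 0xAE 0x24 0xB7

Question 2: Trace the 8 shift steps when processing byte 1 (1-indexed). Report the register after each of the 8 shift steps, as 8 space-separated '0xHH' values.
Answer: 0x7D 0xFA 0xF3 0xE1 0xC5 0x8D 0x1D 0x3A

Derivation:
Register before byte 1: 0x00
After XOR with byte 0xBD: 0xBD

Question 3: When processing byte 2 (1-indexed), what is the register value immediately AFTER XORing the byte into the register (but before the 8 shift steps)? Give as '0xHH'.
Answer: 0xE0

Derivation:
Register before byte 2: 0x3A
Byte 2: 0xDA
0x3A XOR 0xDA = 0xE0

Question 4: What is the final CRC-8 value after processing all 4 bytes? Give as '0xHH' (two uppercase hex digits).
Answer: 0xB7

Derivation:
After byte 1 (0xBD): reg=0x3A
After byte 2 (0xDA): reg=0xAE
After byte 3 (0xA2): reg=0x24
After byte 4 (0x74): reg=0xB7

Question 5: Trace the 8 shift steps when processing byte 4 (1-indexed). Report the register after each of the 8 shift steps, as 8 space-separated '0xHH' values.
Answer: 0xA0 0x47 0x8E 0x1B 0x36 0x6C 0xD8 0xB7

Derivation:
After byte 1 (0xBD): reg=0x3A
After byte 2 (0xDA): reg=0xAE
After byte 3 (0xA2): reg=0x24
Register before byte 4: 0x24
After XOR with byte 0x74: 0x50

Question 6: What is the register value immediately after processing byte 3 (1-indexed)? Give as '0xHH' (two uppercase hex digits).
After byte 1 (0xBD): reg=0x3A
After byte 2 (0xDA): reg=0xAE
After byte 3 (0xA2): reg=0x24

Answer: 0x24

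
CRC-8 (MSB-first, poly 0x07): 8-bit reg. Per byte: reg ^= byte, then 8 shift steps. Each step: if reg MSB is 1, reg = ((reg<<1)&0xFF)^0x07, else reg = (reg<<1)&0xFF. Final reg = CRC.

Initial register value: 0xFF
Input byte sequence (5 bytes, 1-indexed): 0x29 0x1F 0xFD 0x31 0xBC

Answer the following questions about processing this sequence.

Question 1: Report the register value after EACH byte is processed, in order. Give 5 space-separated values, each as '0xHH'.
0x2C 0x99 0x3B 0x36 0xBF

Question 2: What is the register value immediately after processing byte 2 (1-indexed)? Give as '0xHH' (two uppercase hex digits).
After byte 1 (0x29): reg=0x2C
After byte 2 (0x1F): reg=0x99

Answer: 0x99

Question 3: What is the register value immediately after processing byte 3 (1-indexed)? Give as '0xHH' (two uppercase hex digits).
Answer: 0x3B

Derivation:
After byte 1 (0x29): reg=0x2C
After byte 2 (0x1F): reg=0x99
After byte 3 (0xFD): reg=0x3B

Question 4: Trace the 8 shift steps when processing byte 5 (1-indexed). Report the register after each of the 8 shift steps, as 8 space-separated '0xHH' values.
Answer: 0x13 0x26 0x4C 0x98 0x37 0x6E 0xDC 0xBF

Derivation:
After byte 1 (0x29): reg=0x2C
After byte 2 (0x1F): reg=0x99
After byte 3 (0xFD): reg=0x3B
After byte 4 (0x31): reg=0x36
Register before byte 5: 0x36
After XOR with byte 0xBC: 0x8A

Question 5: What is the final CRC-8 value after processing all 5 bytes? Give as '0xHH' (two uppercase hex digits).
After byte 1 (0x29): reg=0x2C
After byte 2 (0x1F): reg=0x99
After byte 3 (0xFD): reg=0x3B
After byte 4 (0x31): reg=0x36
After byte 5 (0xBC): reg=0xBF

Answer: 0xBF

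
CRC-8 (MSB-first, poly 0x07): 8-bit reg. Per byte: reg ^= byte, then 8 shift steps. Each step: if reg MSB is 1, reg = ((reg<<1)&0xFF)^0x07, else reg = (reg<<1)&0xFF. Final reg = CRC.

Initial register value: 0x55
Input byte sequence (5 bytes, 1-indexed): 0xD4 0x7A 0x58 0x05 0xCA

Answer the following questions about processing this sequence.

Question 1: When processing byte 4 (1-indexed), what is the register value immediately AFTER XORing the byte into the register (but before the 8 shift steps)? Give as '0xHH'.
Answer: 0xCA

Derivation:
Register before byte 4: 0xCF
Byte 4: 0x05
0xCF XOR 0x05 = 0xCA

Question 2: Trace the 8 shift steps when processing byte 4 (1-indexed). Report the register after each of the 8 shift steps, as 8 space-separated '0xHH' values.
Answer: 0x93 0x21 0x42 0x84 0x0F 0x1E 0x3C 0x78

Derivation:
After byte 1 (0xD4): reg=0x8E
After byte 2 (0x7A): reg=0xC2
After byte 3 (0x58): reg=0xCF
Register before byte 4: 0xCF
After XOR with byte 0x05: 0xCA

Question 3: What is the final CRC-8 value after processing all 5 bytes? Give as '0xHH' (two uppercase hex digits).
After byte 1 (0xD4): reg=0x8E
After byte 2 (0x7A): reg=0xC2
After byte 3 (0x58): reg=0xCF
After byte 4 (0x05): reg=0x78
After byte 5 (0xCA): reg=0x17

Answer: 0x17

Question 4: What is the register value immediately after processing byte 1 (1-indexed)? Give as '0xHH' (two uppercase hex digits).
Answer: 0x8E

Derivation:
After byte 1 (0xD4): reg=0x8E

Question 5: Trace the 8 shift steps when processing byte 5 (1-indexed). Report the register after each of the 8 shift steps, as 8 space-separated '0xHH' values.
After byte 1 (0xD4): reg=0x8E
After byte 2 (0x7A): reg=0xC2
After byte 3 (0x58): reg=0xCF
After byte 4 (0x05): reg=0x78
Register before byte 5: 0x78
After XOR with byte 0xCA: 0xB2

Answer: 0x63 0xC6 0x8B 0x11 0x22 0x44 0x88 0x17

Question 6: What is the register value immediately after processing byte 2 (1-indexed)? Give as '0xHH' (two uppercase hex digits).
Answer: 0xC2

Derivation:
After byte 1 (0xD4): reg=0x8E
After byte 2 (0x7A): reg=0xC2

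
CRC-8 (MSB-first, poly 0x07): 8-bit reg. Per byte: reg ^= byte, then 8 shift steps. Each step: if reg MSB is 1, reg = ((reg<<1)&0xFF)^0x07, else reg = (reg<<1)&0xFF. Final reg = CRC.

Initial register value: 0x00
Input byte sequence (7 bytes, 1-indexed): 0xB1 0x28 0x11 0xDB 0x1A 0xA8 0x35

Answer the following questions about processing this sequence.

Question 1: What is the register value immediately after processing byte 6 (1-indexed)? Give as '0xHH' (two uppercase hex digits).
Answer: 0x2B

Derivation:
After byte 1 (0xB1): reg=0x1E
After byte 2 (0x28): reg=0x82
After byte 3 (0x11): reg=0xF0
After byte 4 (0xDB): reg=0xD1
After byte 5 (0x1A): reg=0x7F
After byte 6 (0xA8): reg=0x2B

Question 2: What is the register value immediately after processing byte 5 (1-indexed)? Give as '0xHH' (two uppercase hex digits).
After byte 1 (0xB1): reg=0x1E
After byte 2 (0x28): reg=0x82
After byte 3 (0x11): reg=0xF0
After byte 4 (0xDB): reg=0xD1
After byte 5 (0x1A): reg=0x7F

Answer: 0x7F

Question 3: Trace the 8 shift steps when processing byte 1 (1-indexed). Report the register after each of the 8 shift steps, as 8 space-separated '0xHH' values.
Register before byte 1: 0x00
After XOR with byte 0xB1: 0xB1

Answer: 0x65 0xCA 0x93 0x21 0x42 0x84 0x0F 0x1E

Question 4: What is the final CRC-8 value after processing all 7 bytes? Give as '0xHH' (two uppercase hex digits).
After byte 1 (0xB1): reg=0x1E
After byte 2 (0x28): reg=0x82
After byte 3 (0x11): reg=0xF0
After byte 4 (0xDB): reg=0xD1
After byte 5 (0x1A): reg=0x7F
After byte 6 (0xA8): reg=0x2B
After byte 7 (0x35): reg=0x5A

Answer: 0x5A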